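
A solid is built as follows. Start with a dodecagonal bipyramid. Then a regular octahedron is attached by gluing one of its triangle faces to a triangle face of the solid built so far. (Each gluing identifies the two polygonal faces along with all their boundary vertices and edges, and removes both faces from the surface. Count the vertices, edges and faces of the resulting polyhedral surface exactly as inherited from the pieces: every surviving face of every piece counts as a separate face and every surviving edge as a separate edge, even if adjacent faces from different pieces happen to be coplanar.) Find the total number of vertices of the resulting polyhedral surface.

17

A dodecagonal bipyramid: V=14, E=36, F=24.
Attach a regular octahedron (V=6, E=12, F=8) along a 3-gon: merge 3 vertices and 3 edges, delete both glued faces → V=17, E=45, F=30.
Check: V − E + F = 17 − 45 + 30 = 2.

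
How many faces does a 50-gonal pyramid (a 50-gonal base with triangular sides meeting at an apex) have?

A pyramid on an n-gon base has one n-gon and n triangles: V = 50 + 1 = 51, E = 2·50 = 100, F = 50 + 1 = 51.
Check: V − E + F = 51 − 100 + 51 = 2.

51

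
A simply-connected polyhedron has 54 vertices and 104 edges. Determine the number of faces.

52

Here V − E + F = 2.
F = 2 − V + E = 2 − 54 + 104 = 52.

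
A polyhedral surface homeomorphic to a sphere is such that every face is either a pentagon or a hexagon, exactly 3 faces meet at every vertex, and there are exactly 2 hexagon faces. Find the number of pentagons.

12

Let x be the number of pentagons; then F = 2 + x.
Edge–face incidences: 2E = 6·2 + 5·x = 12 + 5x.
Every vertex has degree 3, so 3V = 2E.
Euler: V − E + F = 2 ⇒ (2E)/3 − E + (2 + x) = 2.
Multiply by 6: 2·(2E) − 3·(2E) + 6·(2 + x) = 12, i.e. 12 + 6x − (12 + 5x) = 12.
Collecting terms: x = 12.
Then 2E = 12 + 5·12 = 72, so E = 36, V = 2E/3 = 24, F = 2 + 12 = 14.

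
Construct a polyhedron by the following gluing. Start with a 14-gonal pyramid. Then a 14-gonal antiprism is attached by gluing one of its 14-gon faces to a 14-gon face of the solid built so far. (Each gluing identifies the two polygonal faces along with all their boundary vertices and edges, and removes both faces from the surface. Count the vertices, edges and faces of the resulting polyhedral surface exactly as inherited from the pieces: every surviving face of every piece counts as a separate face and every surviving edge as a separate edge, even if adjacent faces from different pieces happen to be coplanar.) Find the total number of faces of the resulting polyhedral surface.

43

A 14-gonal pyramid: V=15, E=28, F=15.
Attach a 14-gonal antiprism (V=28, E=56, F=30) along a 14-gon: merge 14 vertices and 14 edges, delete both glued faces → V=29, E=70, F=43.
Check: V − E + F = 29 − 70 + 43 = 2.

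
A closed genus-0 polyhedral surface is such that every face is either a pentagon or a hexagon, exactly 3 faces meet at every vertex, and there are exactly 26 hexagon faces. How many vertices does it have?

72

Let x be the number of pentagons; then F = 26 + x.
Edge–face incidences: 2E = 6·26 + 5·x = 156 + 5x.
Every vertex has degree 3, so 3V = 2E.
Euler: V − E + F = 2 ⇒ (2E)/3 − E + (26 + x) = 2.
Multiply by 6: 2·(2E) − 3·(2E) + 6·(26 + x) = 12, i.e. 156 + 6x − (156 + 5x) = 12.
Collecting terms: x = 12.
Then 2E = 156 + 5·12 = 216, so E = 108, V = 2E/3 = 72, F = 26 + 12 = 38.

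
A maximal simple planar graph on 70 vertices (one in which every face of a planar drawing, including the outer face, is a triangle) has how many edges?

204

In a plane triangulation 3F = 2E and V − E + F = 2, so E = 3V − 6 = 3·70 − 6 = 204.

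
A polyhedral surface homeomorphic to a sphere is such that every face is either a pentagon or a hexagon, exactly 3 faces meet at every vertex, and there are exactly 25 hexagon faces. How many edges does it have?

Let x be the number of pentagons; then F = 25 + x.
Edge–face incidences: 2E = 6·25 + 5·x = 150 + 5x.
Every vertex has degree 3, so 3V = 2E.
Euler: V − E + F = 2 ⇒ (2E)/3 − E + (25 + x) = 2.
Multiply by 6: 2·(2E) − 3·(2E) + 6·(25 + x) = 12, i.e. 150 + 6x − (150 + 5x) = 12.
Collecting terms: x = 12.
Then 2E = 150 + 5·12 = 210, so E = 105, V = 2E/3 = 70, F = 25 + 12 = 37.

105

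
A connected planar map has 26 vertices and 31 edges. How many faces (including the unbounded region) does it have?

7

Euler's formula for a connected plane graph: V − E + F = 2, so F = 2 − 26 + 31 = 7.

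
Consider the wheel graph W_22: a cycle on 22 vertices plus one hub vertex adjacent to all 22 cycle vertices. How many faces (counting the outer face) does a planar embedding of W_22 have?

23

W_22 has V = 22 + 1 = 23 vertices and E = 2·22 = 44 edges.
By Euler's formula F = 2 − V + E = 2 − 23 + 44 = 23.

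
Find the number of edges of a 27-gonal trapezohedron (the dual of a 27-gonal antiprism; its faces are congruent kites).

108

The n-trapezohedron (dual of the n-antiprism) has V = 2·27 + 2 = 56, E = 4·27 = 108, F = 2·27 = 54.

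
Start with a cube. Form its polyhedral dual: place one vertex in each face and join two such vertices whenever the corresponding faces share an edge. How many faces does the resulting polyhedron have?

The base solid has V = 8, E = 12, F = 6.
The dual swaps V and F and preserves E: V′ = F = 6, E′ = E = 12, F′ = V = 8.

8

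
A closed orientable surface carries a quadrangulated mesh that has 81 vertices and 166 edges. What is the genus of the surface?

Every face is a square and each edge borders two faces, so 4F = 2·166, giving F = 83.
χ = V − E + F = 81 − 166 + 83 = -2.
For a closed orientable surface χ = 2 − 2g, so g = (2 − (-2))/2 = 2.

2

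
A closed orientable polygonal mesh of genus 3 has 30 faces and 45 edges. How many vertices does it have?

11

For a closed orientable surface of genus 3, χ = 2 − 2·3 = -4.
V = -4 + E − F = -4 + 45 − 30 = 11.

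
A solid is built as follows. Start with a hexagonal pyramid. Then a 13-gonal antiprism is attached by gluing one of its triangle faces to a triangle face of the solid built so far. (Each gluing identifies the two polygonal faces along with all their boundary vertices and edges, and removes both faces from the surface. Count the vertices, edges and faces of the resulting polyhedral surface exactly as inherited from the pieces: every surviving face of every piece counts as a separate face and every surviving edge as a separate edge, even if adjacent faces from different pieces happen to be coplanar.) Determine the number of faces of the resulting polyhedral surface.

A hexagonal pyramid: V=7, E=12, F=7.
Attach a 13-gonal antiprism (V=26, E=52, F=28) along a 3-gon: merge 3 vertices and 3 edges, delete both glued faces → V=30, E=61, F=33.
Check: V − E + F = 30 − 61 + 33 = 2.

33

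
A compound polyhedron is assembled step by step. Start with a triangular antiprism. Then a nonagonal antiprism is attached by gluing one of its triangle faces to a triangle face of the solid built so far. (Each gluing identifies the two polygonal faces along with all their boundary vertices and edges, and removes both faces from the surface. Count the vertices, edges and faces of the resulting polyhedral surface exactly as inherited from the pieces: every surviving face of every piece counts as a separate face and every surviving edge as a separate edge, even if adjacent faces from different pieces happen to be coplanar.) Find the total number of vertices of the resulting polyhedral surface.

A triangular antiprism: V=6, E=12, F=8.
Attach a nonagonal antiprism (V=18, E=36, F=20) along a 3-gon: merge 3 vertices and 3 edges, delete both glued faces → V=21, E=45, F=26.
Check: V − E + F = 21 − 45 + 26 = 2.

21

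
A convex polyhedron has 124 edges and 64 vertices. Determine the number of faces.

62

Here V − E + F = 2.
F = 2 − V + E = 2 − 64 + 124 = 62.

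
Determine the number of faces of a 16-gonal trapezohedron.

The n-trapezohedron (dual of the n-antiprism) has V = 2·16 + 2 = 34, E = 4·16 = 64, F = 2·16 = 32.

32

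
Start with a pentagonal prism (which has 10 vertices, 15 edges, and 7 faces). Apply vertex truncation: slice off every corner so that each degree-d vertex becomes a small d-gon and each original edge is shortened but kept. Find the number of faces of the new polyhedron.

17

Truncation replaces each original edge-end by a new vertex, so V′ = 2E = 30.
Each original edge survives, and each old vertex of degree d contributes d new edges; summing degrees gives Σd = 2E, so E′ = E + 2E = 3E = 45.
Each original face survives and each original vertex becomes one new face: F′ = F + V = 17.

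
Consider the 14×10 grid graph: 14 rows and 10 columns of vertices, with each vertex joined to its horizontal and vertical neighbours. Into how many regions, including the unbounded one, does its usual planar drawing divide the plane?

118

The grid has V = 14·10 = 140 vertices and E = 14·9 + 10·13 = 256 edges.
F = 2 − V + E = 2 − 140 + 256 = 118.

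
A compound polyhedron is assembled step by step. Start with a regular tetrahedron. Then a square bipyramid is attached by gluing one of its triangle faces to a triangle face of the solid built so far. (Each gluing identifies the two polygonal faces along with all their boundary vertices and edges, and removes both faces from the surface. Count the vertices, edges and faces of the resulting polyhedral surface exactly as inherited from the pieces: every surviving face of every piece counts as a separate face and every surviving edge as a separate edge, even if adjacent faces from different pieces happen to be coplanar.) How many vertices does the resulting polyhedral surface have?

A regular tetrahedron: V=4, E=6, F=4.
Attach a square bipyramid (V=6, E=12, F=8) along a 3-gon: merge 3 vertices and 3 edges, delete both glued faces → V=7, E=15, F=10.
Check: V − E + F = 7 − 15 + 10 = 2.

7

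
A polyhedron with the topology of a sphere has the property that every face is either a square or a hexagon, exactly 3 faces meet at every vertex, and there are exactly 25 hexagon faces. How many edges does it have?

87

Let x be the number of squares; then F = 25 + x.
Edge–face incidences: 2E = 6·25 + 4·x = 150 + 4x.
Every vertex has degree 3, so 3V = 2E.
Euler: V − E + F = 2 ⇒ (2E)/3 − E + (25 + x) = 2.
Multiply by 6: 2·(2E) − 3·(2E) + 6·(25 + x) = 12, i.e. 150 + 6x − (150 + 4x) = 12.
Collecting terms: 2x = 12, so x = 6.
Then 2E = 150 + 4·6 = 174, so E = 87, V = 2E/3 = 58, F = 25 + 6 = 31.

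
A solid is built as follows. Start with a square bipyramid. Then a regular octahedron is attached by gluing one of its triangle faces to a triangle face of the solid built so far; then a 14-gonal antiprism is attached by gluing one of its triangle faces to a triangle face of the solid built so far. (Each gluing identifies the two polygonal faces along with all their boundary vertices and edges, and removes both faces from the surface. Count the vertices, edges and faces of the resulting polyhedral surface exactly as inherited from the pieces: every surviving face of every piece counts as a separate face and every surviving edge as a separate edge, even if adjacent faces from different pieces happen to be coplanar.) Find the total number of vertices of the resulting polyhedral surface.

A square bipyramid: V=6, E=12, F=8.
Attach a regular octahedron (V=6, E=12, F=8) along a 3-gon: merge 3 vertices and 3 edges, delete both glued faces → V=9, E=21, F=14.
Attach a 14-gonal antiprism (V=28, E=56, F=30) along a 3-gon: merge 3 vertices and 3 edges, delete both glued faces → V=34, E=74, F=42.
Check: V − E + F = 34 − 74 + 42 = 2.

34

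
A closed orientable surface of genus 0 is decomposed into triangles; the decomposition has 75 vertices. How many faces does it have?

146

χ = 2 − 2·0 = 2, and every face is a triangle so 3F = 2E.
V − E + F = 2 with E = 3F/2 gives 75 − (3/2 − 1)·F = 2, so F = 146 and E = 219.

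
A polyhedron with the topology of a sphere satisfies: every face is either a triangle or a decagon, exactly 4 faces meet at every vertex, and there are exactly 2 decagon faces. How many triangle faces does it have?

20

Let x be the number of triangles; then F = 2 + x.
Edge–face incidences: 2E = 10·2 + 3·x = 20 + 3x.
Every vertex has degree 4, so 4V = 2E.
Euler: V − E + F = 2 ⇒ (2E)/4 − E + (2 + x) = 2.
Multiply by 8: 2·(2E) − 4·(2E) + 8·(2 + x) = 16, i.e. 16 + 8x − 2·(20 + 3x) = 16.
Collecting terms: 2x − 24 = 16, so 2x = 40, so x = 20.
Then 2E = 20 + 3·20 = 80, so E = 40, V = 2E/4 = 20, F = 2 + 20 = 22.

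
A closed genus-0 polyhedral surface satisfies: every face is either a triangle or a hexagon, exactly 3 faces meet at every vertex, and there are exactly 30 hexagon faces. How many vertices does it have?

64

Let x be the number of triangles; then F = 30 + x.
Edge–face incidences: 2E = 6·30 + 3·x = 180 + 3x.
Every vertex has degree 3, so 3V = 2E.
Euler: V − E + F = 2 ⇒ (2E)/3 − E + (30 + x) = 2.
Multiply by 6: 2·(2E) − 3·(2E) + 6·(30 + x) = 12, i.e. 180 + 6x − (180 + 3x) = 12.
Collecting terms: 3x = 12, so x = 4.
Then 2E = 180 + 3·4 = 192, so E = 96, V = 2E/3 = 64, F = 30 + 4 = 34.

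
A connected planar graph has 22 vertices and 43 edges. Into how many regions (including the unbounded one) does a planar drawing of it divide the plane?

23

Euler's formula for a connected plane graph: V − E + F = 2, so F = 2 − 22 + 43 = 23.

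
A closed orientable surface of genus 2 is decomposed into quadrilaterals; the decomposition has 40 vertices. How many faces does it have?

42

χ = 2 − 2·2 = -2, and every face is a square so 4F = 2E.
V − E + F = -2 with E = 4F/2 gives 40 − (4/2 − 1)·F = -2, so F = 42 and E = 84.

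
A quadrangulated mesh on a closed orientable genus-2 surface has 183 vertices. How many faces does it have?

185

χ = 2 − 2·2 = -2, and every face is a square so 4F = 2E.
V − E + F = -2 with E = 4F/2 gives 183 − (4/2 − 1)·F = -2, so F = 185 and E = 370.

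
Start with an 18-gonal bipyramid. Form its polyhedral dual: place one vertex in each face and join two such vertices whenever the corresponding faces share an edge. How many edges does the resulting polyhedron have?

54

The base solid has V = 20, E = 54, F = 36.
The dual swaps V and F and preserves E: V′ = F = 36, E′ = E = 54, F′ = V = 20.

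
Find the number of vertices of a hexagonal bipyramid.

A bipyramid over an n-gon has 2n triangular faces and n + 2 vertices: V = 6 + 2 = 8, E = 3·6 = 18, F = 2·6 = 12.

8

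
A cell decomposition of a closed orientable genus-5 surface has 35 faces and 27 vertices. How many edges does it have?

For a closed orientable surface of genus 5, χ = 2 − 2·5 = -8.
E = V + F − (-8) = 27 + 35 − (-8) = 70.

70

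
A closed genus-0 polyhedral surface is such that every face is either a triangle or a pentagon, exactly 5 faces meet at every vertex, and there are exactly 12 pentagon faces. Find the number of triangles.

Let x be the number of triangles; then F = 12 + x.
Edge–face incidences: 2E = 5·12 + 3·x = 60 + 3x.
Every vertex has degree 5, so 5V = 2E.
Euler: V − E + F = 2 ⇒ (2E)/5 − E + (12 + x) = 2.
Multiply by 10: 2·(2E) − 5·(2E) + 10·(12 + x) = 20, i.e. 120 + 10x − 3·(60 + 3x) = 20.
Collecting terms: x − 60 = 20, so x = 80.
Then 2E = 60 + 3·80 = 300, so E = 150, V = 2E/5 = 60, F = 12 + 80 = 92.

80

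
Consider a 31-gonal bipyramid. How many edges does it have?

A bipyramid over an n-gon has 2n triangular faces and n + 2 vertices: V = 31 + 2 = 33, E = 3·31 = 93, F = 2·31 = 62.
Check: V − E + F = 33 − 93 + 62 = 2.

93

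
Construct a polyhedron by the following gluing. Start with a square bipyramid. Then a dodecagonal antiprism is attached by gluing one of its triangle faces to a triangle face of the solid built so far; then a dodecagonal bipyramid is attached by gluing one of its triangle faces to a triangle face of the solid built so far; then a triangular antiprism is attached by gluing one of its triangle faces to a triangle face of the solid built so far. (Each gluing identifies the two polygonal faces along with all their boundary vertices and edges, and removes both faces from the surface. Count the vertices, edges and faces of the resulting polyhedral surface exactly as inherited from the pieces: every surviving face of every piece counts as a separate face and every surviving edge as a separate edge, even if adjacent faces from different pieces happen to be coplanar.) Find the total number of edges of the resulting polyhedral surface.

A square bipyramid: V=6, E=12, F=8.
Attach a dodecagonal antiprism (V=24, E=48, F=26) along a 3-gon: merge 3 vertices and 3 edges, delete both glued faces → V=27, E=57, F=32.
Attach a dodecagonal bipyramid (V=14, E=36, F=24) along a 3-gon: merge 3 vertices and 3 edges, delete both glued faces → V=38, E=90, F=54.
Attach a triangular antiprism (V=6, E=12, F=8) along a 3-gon: merge 3 vertices and 3 edges, delete both glued faces → V=41, E=99, F=60.
Check: V − E + F = 41 − 99 + 60 = 2.

99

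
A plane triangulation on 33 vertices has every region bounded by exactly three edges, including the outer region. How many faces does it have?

In a plane triangulation 3F = 2E and V − E + F = 2, so F = 2V − 4 = 2·33 − 4 = 62.

62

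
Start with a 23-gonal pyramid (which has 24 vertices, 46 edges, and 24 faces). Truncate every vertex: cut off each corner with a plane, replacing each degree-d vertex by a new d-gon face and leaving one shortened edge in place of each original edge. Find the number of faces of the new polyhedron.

Truncation replaces each original edge-end by a new vertex, so V′ = 2E = 92.
Each original edge survives, and each old vertex of degree d contributes d new edges; summing degrees gives Σd = 2E, so E′ = E + 2E = 3E = 138.
Each original face survives and each original vertex becomes one new face: F′ = F + V = 48.

48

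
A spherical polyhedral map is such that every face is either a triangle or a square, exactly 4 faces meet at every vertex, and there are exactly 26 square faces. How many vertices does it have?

Let x be the number of triangles; then F = 26 + x.
Edge–face incidences: 2E = 4·26 + 3·x = 104 + 3x.
Every vertex has degree 4, so 4V = 2E.
Euler: V − E + F = 2 ⇒ (2E)/4 − E + (26 + x) = 2.
Multiply by 8: 2·(2E) − 4·(2E) + 8·(26 + x) = 16, i.e. 208 + 8x − 2·(104 + 3x) = 16.
Collecting terms: 2x = 16, so x = 8.
Then 2E = 104 + 3·8 = 128, so E = 64, V = 2E/4 = 32, F = 26 + 8 = 34.

32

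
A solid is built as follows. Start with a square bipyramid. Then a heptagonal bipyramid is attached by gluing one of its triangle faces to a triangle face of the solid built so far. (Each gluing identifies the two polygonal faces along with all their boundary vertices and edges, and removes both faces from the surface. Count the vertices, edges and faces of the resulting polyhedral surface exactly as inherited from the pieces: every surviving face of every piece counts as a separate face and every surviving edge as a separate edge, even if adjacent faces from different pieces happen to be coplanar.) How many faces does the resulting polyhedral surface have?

A square bipyramid: V=6, E=12, F=8.
Attach a heptagonal bipyramid (V=9, E=21, F=14) along a 3-gon: merge 3 vertices and 3 edges, delete both glued faces → V=12, E=30, F=20.
Check: V − E + F = 12 − 30 + 20 = 2.

20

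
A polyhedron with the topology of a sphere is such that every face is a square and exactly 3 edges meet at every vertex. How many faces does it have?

Each face has 4 edges and each edge borders two faces, so 2E = 4F.
Each vertex has degree 3, so 3V = 2E and hence V = 4F/3.
Euler: V − E + F = 2 ⇒ (4F/3) − (4F/2) + F = 2.
Multiply by 6: (8 − 12 + 6)F = 12, i.e. 2F = 12.
So F = 6, E = 4·6/2 = 12, V = 4·6/3 = 8.

6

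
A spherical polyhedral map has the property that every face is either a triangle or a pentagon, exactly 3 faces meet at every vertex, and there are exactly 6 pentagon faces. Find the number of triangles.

Let x be the number of triangles; then F = 6 + x.
Edge–face incidences: 2E = 5·6 + 3·x = 30 + 3x.
Every vertex has degree 3, so 3V = 2E.
Euler: V − E + F = 2 ⇒ (2E)/3 − E + (6 + x) = 2.
Multiply by 6: 2·(2E) − 3·(2E) + 6·(6 + x) = 12, i.e. 36 + 6x − (30 + 3x) = 12.
Collecting terms: 3x + 6 = 12, so 3x = 6, so x = 2.
Then 2E = 30 + 3·2 = 36, so E = 18, V = 2E/3 = 12, F = 6 + 2 = 8.

2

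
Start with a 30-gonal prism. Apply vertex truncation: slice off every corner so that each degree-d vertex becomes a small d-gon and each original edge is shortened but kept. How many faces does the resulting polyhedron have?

92

The base solid has V = 60, E = 90, F = 32.
Truncation replaces each original edge-end by a new vertex, so V′ = 2E = 180.
Each original edge survives, and each old vertex of degree d contributes d new edges; summing degrees gives Σd = 2E, so E′ = E + 2E = 3E = 270.
Each original face survives and each original vertex becomes one new face: F′ = F + V = 92.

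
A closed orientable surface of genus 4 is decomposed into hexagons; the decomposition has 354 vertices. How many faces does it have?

χ = 2 − 2·4 = -6, and every face is a hexagon so 6F = 2E.
V − E + F = -6 with E = 6F/2 gives 354 − (6/2 − 1)·F = -6, so F = 180 and E = 540.

180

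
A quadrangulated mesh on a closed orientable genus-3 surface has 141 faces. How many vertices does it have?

137

χ = 2 − 2·3 = -4, and every face is a square so 4F = 2E.
E = 4·141/2 = 282. Then V = -4 + E − F = -4 + 282 − 141 = 137.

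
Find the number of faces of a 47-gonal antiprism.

96

An antiprism on an n-gon has two n-gon caps and 2n triangles: V = 2·47 = 94, E = 4·47 = 188, F = 2·47 + 2 = 96.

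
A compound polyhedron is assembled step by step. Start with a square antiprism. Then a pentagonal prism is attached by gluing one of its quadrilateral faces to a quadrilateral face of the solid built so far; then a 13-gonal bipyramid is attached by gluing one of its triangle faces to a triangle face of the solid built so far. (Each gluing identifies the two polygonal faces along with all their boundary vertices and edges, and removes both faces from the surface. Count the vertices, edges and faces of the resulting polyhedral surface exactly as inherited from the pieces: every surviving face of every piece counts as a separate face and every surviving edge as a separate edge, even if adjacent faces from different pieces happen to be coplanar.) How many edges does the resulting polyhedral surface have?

63

A square antiprism: V=8, E=16, F=10.
Attach a pentagonal prism (V=10, E=15, F=7) along a 4-gon: merge 4 vertices and 4 edges, delete both glued faces → V=14, E=27, F=15.
Attach a 13-gonal bipyramid (V=15, E=39, F=26) along a 3-gon: merge 3 vertices and 3 edges, delete both glued faces → V=26, E=63, F=39.
Check: V − E + F = 26 − 63 + 39 = 2.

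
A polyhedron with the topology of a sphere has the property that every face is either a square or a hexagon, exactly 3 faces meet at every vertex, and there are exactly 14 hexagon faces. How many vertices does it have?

Let x be the number of squares; then F = 14 + x.
Edge–face incidences: 2E = 6·14 + 4·x = 84 + 4x.
Every vertex has degree 3, so 3V = 2E.
Euler: V − E + F = 2 ⇒ (2E)/3 − E + (14 + x) = 2.
Multiply by 6: 2·(2E) − 3·(2E) + 6·(14 + x) = 12, i.e. 84 + 6x − (84 + 4x) = 12.
Collecting terms: 2x = 12, so x = 6.
Then 2E = 84 + 4·6 = 108, so E = 54, V = 2E/3 = 36, F = 14 + 6 = 20.

36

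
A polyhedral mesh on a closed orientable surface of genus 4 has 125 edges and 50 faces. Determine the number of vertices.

For a closed orientable surface of genus 4, χ = 2 − 2·4 = -6.
V = -6 + E − F = -6 + 125 − 50 = 69.

69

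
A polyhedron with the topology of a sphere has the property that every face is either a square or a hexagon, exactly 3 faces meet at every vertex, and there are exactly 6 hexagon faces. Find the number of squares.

Let x be the number of squares; then F = 6 + x.
Edge–face incidences: 2E = 6·6 + 4·x = 36 + 4x.
Every vertex has degree 3, so 3V = 2E.
Euler: V − E + F = 2 ⇒ (2E)/3 − E + (6 + x) = 2.
Multiply by 6: 2·(2E) − 3·(2E) + 6·(6 + x) = 12, i.e. 36 + 6x − (36 + 4x) = 12.
Collecting terms: 2x = 12, so x = 6.
Then 2E = 36 + 4·6 = 60, so E = 30, V = 2E/3 = 20, F = 6 + 6 = 12.

6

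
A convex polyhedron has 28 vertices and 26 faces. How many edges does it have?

52

Here V − E + F = 2.
E = V + F − (2) = 28 + 26 − (2) = 52.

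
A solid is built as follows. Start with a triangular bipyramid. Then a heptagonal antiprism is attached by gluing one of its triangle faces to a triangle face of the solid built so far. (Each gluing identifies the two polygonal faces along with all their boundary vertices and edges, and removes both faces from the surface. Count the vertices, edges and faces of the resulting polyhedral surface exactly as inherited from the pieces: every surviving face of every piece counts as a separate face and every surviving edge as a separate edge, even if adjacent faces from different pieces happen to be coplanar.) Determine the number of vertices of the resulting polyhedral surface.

16

A triangular bipyramid: V=5, E=9, F=6.
Attach a heptagonal antiprism (V=14, E=28, F=16) along a 3-gon: merge 3 vertices and 3 edges, delete both glued faces → V=16, E=34, F=20.
Check: V − E + F = 16 − 34 + 20 = 2.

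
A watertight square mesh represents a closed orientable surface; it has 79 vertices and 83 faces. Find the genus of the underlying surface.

3

Every face is a square, so 2E = 4·83 = 332, giving E = 166.
χ = V − E + F = 79 − 166 + 83 = -4.
For a closed orientable surface χ = 2 − 2g, so g = (2 − (-4))/2 = 3.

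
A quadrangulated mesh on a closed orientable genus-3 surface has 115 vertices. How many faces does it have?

119

χ = 2 − 2·3 = -4, and every face is a square so 4F = 2E.
V − E + F = -4 with E = 4F/2 gives 115 − (4/2 − 1)·F = -4, so F = 119 and E = 238.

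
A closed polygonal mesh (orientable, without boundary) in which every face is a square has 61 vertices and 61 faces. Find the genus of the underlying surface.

Every face is a square, so 2E = 4·61 = 244, giving E = 122.
χ = V − E + F = 61 − 122 + 61 = 0.
For a closed orientable surface χ = 2 − 2g, so g = (2 − (0))/2 = 1.

1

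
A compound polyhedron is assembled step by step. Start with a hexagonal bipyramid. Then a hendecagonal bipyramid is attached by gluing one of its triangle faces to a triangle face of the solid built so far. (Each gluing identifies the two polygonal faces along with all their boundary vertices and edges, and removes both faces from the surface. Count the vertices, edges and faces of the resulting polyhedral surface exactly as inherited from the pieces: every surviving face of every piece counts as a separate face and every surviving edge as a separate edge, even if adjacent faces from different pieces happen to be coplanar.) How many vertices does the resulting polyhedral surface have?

18

A hexagonal bipyramid: V=8, E=18, F=12.
Attach a hendecagonal bipyramid (V=13, E=33, F=22) along a 3-gon: merge 3 vertices and 3 edges, delete both glued faces → V=18, E=48, F=32.
Check: V − E + F = 18 − 48 + 32 = 2.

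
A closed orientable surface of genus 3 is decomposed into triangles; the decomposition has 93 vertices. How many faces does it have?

χ = 2 − 2·3 = -4, and every face is a triangle so 3F = 2E.
V − E + F = -4 with E = 3F/2 gives 93 − (3/2 − 1)·F = -4, so F = 194 and E = 291.

194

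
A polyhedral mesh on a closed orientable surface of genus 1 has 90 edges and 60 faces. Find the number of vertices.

For a closed orientable surface of genus 1, χ = 2 − 2·1 = 0.
V = 0 + E − F = 0 + 90 − 60 = 30.

30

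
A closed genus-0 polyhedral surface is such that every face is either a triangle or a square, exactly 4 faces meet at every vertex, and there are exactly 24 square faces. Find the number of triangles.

8

Let x be the number of triangles; then F = 24 + x.
Edge–face incidences: 2E = 4·24 + 3·x = 96 + 3x.
Every vertex has degree 4, so 4V = 2E.
Euler: V − E + F = 2 ⇒ (2E)/4 − E + (24 + x) = 2.
Multiply by 8: 2·(2E) − 4·(2E) + 8·(24 + x) = 16, i.e. 192 + 8x − 2·(96 + 3x) = 16.
Collecting terms: 2x = 16, so x = 8.
Then 2E = 96 + 3·8 = 120, so E = 60, V = 2E/4 = 30, F = 24 + 8 = 32.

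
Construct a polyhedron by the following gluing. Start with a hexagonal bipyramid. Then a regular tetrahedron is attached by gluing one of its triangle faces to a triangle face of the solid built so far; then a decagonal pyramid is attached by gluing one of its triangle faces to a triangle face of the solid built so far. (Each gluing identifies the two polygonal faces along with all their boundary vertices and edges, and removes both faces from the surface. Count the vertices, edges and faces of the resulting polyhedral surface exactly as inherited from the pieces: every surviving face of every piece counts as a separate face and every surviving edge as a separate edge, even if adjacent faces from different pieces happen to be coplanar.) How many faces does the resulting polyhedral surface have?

A hexagonal bipyramid: V=8, E=18, F=12.
Attach a regular tetrahedron (V=4, E=6, F=4) along a 3-gon: merge 3 vertices and 3 edges, delete both glued faces → V=9, E=21, F=14.
Attach a decagonal pyramid (V=11, E=20, F=11) along a 3-gon: merge 3 vertices and 3 edges, delete both glued faces → V=17, E=38, F=23.
Check: V − E + F = 17 − 38 + 23 = 2.

23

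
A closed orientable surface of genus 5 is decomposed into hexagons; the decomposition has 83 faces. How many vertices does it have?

χ = 2 − 2·5 = -8, and every face is a hexagon so 6F = 2E.
E = 6·83/2 = 249. Then V = -8 + E − F = -8 + 249 − 83 = 158.

158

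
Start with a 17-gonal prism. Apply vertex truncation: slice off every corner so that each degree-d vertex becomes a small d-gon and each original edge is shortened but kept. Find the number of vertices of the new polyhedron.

The base solid has V = 34, E = 51, F = 19.
Truncation replaces each original edge-end by a new vertex, so V′ = 2E = 102.
Each original edge survives, and each old vertex of degree d contributes d new edges; summing degrees gives Σd = 2E, so E′ = E + 2E = 3E = 153.
Each original face survives and each original vertex becomes one new face: F′ = F + V = 53.

102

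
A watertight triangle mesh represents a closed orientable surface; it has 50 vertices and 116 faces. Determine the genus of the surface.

Every face is a triangle, so 2E = 3·116 = 348, giving E = 174.
χ = V − E + F = 50 − 174 + 116 = -8.
For a closed orientable surface χ = 2 − 2g, so g = (2 − (-8))/2 = 5.

5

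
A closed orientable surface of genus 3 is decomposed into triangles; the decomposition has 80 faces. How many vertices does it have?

36

χ = 2 − 2·3 = -4, and every face is a triangle so 3F = 2E.
E = 3·80/2 = 120. Then V = -4 + E − F = -4 + 120 − 80 = 36.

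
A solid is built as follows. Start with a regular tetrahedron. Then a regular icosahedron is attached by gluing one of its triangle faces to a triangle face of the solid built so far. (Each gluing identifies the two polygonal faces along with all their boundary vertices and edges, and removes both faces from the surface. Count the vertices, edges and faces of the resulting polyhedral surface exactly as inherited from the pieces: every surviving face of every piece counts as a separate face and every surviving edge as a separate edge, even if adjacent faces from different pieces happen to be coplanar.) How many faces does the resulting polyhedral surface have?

A regular tetrahedron: V=4, E=6, F=4.
Attach a regular icosahedron (V=12, E=30, F=20) along a 3-gon: merge 3 vertices and 3 edges, delete both glued faces → V=13, E=33, F=22.
Check: V − E + F = 13 − 33 + 22 = 2.

22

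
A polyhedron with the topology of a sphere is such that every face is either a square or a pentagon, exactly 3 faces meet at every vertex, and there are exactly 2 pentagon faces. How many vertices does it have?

Let x be the number of squares; then F = 2 + x.
Edge–face incidences: 2E = 5·2 + 4·x = 10 + 4x.
Every vertex has degree 3, so 3V = 2E.
Euler: V − E + F = 2 ⇒ (2E)/3 − E + (2 + x) = 2.
Multiply by 6: 2·(2E) − 3·(2E) + 6·(2 + x) = 12, i.e. 12 + 6x − (10 + 4x) = 12.
Collecting terms: 2x + 2 = 12, so 2x = 10, so x = 5.
Then 2E = 10 + 4·5 = 30, so E = 15, V = 2E/3 = 10, F = 2 + 5 = 7.

10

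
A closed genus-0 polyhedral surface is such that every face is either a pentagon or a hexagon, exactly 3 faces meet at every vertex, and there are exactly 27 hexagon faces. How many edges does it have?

Let x be the number of pentagons; then F = 27 + x.
Edge–face incidences: 2E = 6·27 + 5·x = 162 + 5x.
Every vertex has degree 3, so 3V = 2E.
Euler: V − E + F = 2 ⇒ (2E)/3 − E + (27 + x) = 2.
Multiply by 6: 2·(2E) − 3·(2E) + 6·(27 + x) = 12, i.e. 162 + 6x − (162 + 5x) = 12.
Collecting terms: x = 12.
Then 2E = 162 + 5·12 = 222, so E = 111, V = 2E/3 = 74, F = 27 + 12 = 39.

111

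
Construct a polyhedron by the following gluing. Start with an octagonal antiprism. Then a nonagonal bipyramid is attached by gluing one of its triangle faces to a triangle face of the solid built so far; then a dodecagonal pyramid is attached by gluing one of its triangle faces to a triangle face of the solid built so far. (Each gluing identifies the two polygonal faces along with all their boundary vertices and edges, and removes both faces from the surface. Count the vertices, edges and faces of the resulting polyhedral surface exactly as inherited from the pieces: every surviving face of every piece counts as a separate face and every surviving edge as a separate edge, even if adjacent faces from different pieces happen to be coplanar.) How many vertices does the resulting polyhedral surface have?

An octagonal antiprism: V=16, E=32, F=18.
Attach a nonagonal bipyramid (V=11, E=27, F=18) along a 3-gon: merge 3 vertices and 3 edges, delete both glued faces → V=24, E=56, F=34.
Attach a dodecagonal pyramid (V=13, E=24, F=13) along a 3-gon: merge 3 vertices and 3 edges, delete both glued faces → V=34, E=77, F=45.
Check: V − E + F = 34 − 77 + 45 = 2.

34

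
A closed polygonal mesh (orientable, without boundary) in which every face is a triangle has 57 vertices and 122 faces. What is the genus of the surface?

Every face is a triangle, so 2E = 3·122 = 366, giving E = 183.
χ = V − E + F = 57 − 183 + 122 = -4.
For a closed orientable surface χ = 2 − 2g, so g = (2 − (-4))/2 = 3.

3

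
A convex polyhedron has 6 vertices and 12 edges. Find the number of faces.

8

Here V − E + F = 2.
F = 2 − V + E = 2 − 6 + 12 = 8.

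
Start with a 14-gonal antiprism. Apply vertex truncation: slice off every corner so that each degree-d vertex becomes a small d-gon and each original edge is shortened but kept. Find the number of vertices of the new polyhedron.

112

The base solid has V = 28, E = 56, F = 30.
Truncation replaces each original edge-end by a new vertex, so V′ = 2E = 112.
Each original edge survives, and each old vertex of degree d contributes d new edges; summing degrees gives Σd = 2E, so E′ = E + 2E = 3E = 168.
Each original face survives and each original vertex becomes one new face: F′ = F + V = 58.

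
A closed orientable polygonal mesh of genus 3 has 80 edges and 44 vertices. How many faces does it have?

32

For a closed orientable surface of genus 3, χ = 2 − 2·3 = -4.
F = -4 − V + E = -4 − 44 + 80 = 32.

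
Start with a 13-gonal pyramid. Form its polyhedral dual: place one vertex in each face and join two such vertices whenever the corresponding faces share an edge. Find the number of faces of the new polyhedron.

14

The base solid has V = 14, E = 26, F = 14.
The dual swaps V and F and preserves E: V′ = F = 14, E′ = E = 26, F′ = V = 14.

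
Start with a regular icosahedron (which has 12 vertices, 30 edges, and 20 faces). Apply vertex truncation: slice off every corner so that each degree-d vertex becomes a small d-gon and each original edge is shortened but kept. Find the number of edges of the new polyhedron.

90

Truncation replaces each original edge-end by a new vertex, so V′ = 2E = 60.
Each original edge survives, and each old vertex of degree d contributes d new edges; summing degrees gives Σd = 2E, so E′ = E + 2E = 3E = 90.
Each original face survives and each original vertex becomes one new face: F′ = F + V = 32.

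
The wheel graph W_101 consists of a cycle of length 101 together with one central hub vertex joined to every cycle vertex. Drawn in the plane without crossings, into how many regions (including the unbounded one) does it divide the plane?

102

W_101 has V = 101 + 1 = 102 vertices and E = 2·101 = 202 edges.
By Euler's formula F = 2 − V + E = 2 − 102 + 202 = 102.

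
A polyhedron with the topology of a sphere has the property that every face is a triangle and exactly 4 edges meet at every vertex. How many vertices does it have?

Each face has 3 edges and each edge borders two faces, so 2E = 3F.
Each vertex has degree 4, so 4V = 2E and hence V = 3F/4.
Euler: V − E + F = 2 ⇒ (3F/4) − (3F/2) + F = 2.
Multiply by 8: (6 − 12 + 8)F = 16, i.e. 2F = 16.
So F = 8, E = 3·8/2 = 12, V = 3·8/4 = 6.

6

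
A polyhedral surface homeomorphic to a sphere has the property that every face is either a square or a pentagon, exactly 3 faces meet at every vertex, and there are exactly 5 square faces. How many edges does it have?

15

Let x be the number of pentagons; then F = 5 + x.
Edge–face incidences: 2E = 4·5 + 5·x = 20 + 5x.
Every vertex has degree 3, so 3V = 2E.
Euler: V − E + F = 2 ⇒ (2E)/3 − E + (5 + x) = 2.
Multiply by 6: 2·(2E) − 3·(2E) + 6·(5 + x) = 12, i.e. 30 + 6x − (20 + 5x) = 12.
Collecting terms: x + 10 = 12, so x = 2.
Then 2E = 20 + 5·2 = 30, so E = 15, V = 2E/3 = 10, F = 5 + 2 = 7.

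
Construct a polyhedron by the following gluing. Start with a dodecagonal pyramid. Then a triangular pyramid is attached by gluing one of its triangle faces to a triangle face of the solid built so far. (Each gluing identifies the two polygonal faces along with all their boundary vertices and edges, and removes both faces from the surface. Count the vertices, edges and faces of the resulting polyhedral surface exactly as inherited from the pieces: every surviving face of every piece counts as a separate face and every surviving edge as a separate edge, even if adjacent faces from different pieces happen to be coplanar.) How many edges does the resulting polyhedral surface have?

A dodecagonal pyramid: V=13, E=24, F=13.
Attach a triangular pyramid (V=4, E=6, F=4) along a 3-gon: merge 3 vertices and 3 edges, delete both glued faces → V=14, E=27, F=15.
Check: V − E + F = 14 − 27 + 15 = 2.

27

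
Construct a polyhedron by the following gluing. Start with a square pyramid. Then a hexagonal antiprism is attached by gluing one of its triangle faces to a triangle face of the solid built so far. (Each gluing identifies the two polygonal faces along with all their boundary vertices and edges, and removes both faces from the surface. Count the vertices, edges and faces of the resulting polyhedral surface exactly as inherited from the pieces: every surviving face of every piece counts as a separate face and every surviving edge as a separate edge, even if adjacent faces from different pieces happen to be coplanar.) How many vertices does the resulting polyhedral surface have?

14

A square pyramid: V=5, E=8, F=5.
Attach a hexagonal antiprism (V=12, E=24, F=14) along a 3-gon: merge 3 vertices and 3 edges, delete both glued faces → V=14, E=29, F=17.
Check: V − E + F = 14 − 29 + 17 = 2.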